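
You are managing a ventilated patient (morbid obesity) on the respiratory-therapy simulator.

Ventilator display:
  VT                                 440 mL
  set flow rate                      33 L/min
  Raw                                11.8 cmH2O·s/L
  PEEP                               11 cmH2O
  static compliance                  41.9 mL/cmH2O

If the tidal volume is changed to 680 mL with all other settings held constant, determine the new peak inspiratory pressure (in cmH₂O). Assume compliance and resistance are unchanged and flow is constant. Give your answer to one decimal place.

Flow: 33 L/min ÷ 60 = 0.55 L/s.
PIP = Vt/C + R·V̇ + PEEP (constant-flow equation of motion).
Only the elastic term changes: ΔPIP = ΔVt / C = (680 − 440) / 41.9 = 5.728 cmH2O.
Original PIP = 440/41.9 + 11.8×0.55 + 11 = 27.991 cmH2O; new PIP = 27.991 + (5.728) = 33.719 cmH2O.

33.7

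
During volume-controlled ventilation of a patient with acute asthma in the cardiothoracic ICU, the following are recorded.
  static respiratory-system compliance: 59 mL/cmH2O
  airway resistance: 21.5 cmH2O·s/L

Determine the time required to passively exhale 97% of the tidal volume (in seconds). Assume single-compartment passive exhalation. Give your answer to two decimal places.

τ = R × C = 21.5 × 59 mL/cmH2O = 21.5 × 0.059 L/cmH2O = 1.269 s.
Exhaled fraction f = 1 − e^(−t/τ) → t = −τ·ln(1 − f) = −1.269·ln(0.03) = 4.45 s.

4.45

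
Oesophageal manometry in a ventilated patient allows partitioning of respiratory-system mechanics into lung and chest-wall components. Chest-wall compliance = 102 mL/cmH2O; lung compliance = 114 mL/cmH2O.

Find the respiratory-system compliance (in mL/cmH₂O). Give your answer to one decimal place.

53.8

Lung and chest wall are elastances in series: 1/Crs = 1/CL + 1/Ccw.
1/Crs = 1/114 + 1/102 = 0.01858.
Crs = 53.821 mL/cmH2O.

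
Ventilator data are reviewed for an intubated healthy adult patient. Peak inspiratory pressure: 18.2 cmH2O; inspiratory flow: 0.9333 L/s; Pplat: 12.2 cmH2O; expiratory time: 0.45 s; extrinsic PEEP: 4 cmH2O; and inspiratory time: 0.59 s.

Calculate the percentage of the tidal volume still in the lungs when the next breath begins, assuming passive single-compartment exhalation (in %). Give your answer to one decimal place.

Vt = flow × Ti = 0.9333 L/s × 0.59 s × 1000 mL/L = 550.65 mL.
R = (PIP − Pplat)/V̇ = (18.2 − 12.2) / 0.9333 = 6.0/0.9333 = 6.429 cmH2O·s/L.
C = Vt/(Pplat − PEEP) = 550.65 / (12.2 − 4) = 550.65/8.2 = 67.152 mL/cmH2O.
τ = R × C = 6.429 × 0.06715 L/cmH2O = 0.4317 s.
Fraction remaining at end-expiration = e^(−Te/τ) = e^(−0.45/0.4317) = 0.3526 → 35.26%.

35.3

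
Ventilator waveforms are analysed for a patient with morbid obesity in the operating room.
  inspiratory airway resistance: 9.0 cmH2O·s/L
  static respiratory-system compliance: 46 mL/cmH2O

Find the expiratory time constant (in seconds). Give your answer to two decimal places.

τ = R × C = 9.0 × 46 mL/cmH2O = 9.0 × 0.046 L/cmH2O = 0.414 s.

0.41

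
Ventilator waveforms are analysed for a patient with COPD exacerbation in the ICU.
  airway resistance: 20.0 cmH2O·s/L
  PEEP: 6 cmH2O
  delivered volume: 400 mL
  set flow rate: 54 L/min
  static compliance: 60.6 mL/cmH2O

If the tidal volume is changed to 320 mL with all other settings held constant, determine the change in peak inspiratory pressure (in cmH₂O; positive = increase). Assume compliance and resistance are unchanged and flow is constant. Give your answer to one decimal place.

-1.3

PIP = Vt/C + R·V̇ + PEEP (constant-flow equation of motion).
Only the elastic term changes: ΔPIP = ΔVt / C = (320 − 400) / 60.6 = -1.32 cmH2O.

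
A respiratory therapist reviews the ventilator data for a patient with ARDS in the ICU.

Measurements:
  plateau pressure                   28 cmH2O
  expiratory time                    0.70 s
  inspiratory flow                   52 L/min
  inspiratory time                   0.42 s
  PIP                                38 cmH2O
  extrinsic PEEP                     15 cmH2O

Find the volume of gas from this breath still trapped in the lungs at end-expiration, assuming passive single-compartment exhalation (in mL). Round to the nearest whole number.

42

Flow: 52 L/min ÷ 60 = 0.8667 L/s.
Vt = flow × Ti = 0.8667 L/s × 0.42 s × 1000 mL/L = 364.01 mL.
R = (PIP − Pplat)/V̇ = (38 − 28) / 0.8667 = 10.0/0.8667 = 11.538 cmH2O·s/L.
C = Vt/(Pplat − PEEP) = 364.01 / (28 − 15) = 364.01/13.0 = 28.001 mL/cmH2O.
τ = R × C = 11.538 × 0.028 L/cmH2O = 0.3231 s.
Fraction remaining = e^(−Te/τ) = e^(−0.70/0.3231) = 0.1146.
Trapped volume = 364.01 × 0.1146 = 41.716 mL.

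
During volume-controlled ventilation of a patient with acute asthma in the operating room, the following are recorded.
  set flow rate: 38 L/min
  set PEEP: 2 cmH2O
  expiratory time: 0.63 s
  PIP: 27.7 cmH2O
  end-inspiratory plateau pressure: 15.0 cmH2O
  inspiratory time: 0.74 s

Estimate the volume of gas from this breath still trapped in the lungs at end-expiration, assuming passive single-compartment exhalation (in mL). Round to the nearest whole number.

Flow: 38 L/min ÷ 60 = 0.6333 L/s.
Vt = flow × Ti = 0.6333 L/s × 0.74 s × 1000 mL/L = 468.64 mL.
R = (PIP − Pplat)/V̇ = (27.7 − 15.0) / 0.6333 = 12.7/0.6333 = 20.054 cmH2O·s/L.
C = Vt/(Pplat − PEEP) = 468.64 / (15.0 − 2) = 468.64/13.0 = 36.049 mL/cmH2O.
τ = R × C = 20.054 × 0.03605 L/cmH2O = 0.7229 s.
Fraction remaining = e^(−Te/τ) = e^(−0.63/0.7229) = 0.4183.
Trapped volume = 468.64 × 0.4183 = 196.03 mL.

196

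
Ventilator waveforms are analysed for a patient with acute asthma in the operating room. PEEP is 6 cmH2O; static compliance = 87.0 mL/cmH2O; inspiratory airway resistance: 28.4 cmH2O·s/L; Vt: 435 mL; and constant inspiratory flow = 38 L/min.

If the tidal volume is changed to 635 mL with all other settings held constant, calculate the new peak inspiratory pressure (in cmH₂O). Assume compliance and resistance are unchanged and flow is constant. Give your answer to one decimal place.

Flow: 38 L/min ÷ 60 = 0.6333 L/s.
PIP = Vt/C + R·V̇ + PEEP (constant-flow equation of motion).
Only the elastic term changes: ΔPIP = ΔVt / C = (635 − 435) / 87.0 = 2.299 cmH2O.
Original PIP = 435/87.0 + 28.4×0.6333 + 6 = 28.986 cmH2O; new PIP = 28.986 + (2.299) = 31.285 cmH2O.

31.3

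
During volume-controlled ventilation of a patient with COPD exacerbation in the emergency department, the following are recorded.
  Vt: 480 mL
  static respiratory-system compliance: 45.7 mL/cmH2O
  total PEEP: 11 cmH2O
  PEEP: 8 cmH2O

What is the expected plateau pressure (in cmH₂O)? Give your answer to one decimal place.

End-expiratory occlusion gives total PEEP = 11 cmH2O (intrinsic PEEP = 11 − 8 = 3). Use total PEEP for the elastic gradient.
Pplat = PEEPtotal + Vt / Cstat = 11 + 480 / 45.7 = 11 + 10.503 = 21.503 cmH2O.

21.5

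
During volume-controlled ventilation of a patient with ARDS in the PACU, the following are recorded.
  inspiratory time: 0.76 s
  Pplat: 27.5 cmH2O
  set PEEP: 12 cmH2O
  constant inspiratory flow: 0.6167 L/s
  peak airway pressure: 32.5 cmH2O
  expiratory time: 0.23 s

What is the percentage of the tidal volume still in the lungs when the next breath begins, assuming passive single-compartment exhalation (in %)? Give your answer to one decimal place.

Vt = flow × Ti = 0.6167 L/s × 0.76 s × 1000 mL/L = 468.69 mL.
R = (PIP − Pplat)/V̇ = (32.5 − 27.5) / 0.6167 = 5.0/0.6167 = 8.108 cmH2O·s/L.
C = Vt/(Pplat − PEEP) = 468.69 / (27.5 − 12) = 468.69/15.5 = 30.238 mL/cmH2O.
τ = R × C = 8.108 × 0.03024 L/cmH2O = 0.2452 s.
Fraction remaining at end-expiration = e^(−Te/τ) = e^(−0.23/0.2452) = 0.3914 → 39.14%.

39.1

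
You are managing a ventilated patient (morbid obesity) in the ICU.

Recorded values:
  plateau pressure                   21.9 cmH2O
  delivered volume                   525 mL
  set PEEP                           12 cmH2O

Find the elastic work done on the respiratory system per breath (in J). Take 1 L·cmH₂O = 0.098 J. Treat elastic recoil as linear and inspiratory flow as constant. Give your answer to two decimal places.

Elastic work ≈ ½ × (Pplat − PEEP) × Vt = 0.5 × (21.9 − 12) × 0.525 L = 0.5 × 9.9 × 0.525 = 2.599 L·cmH2O.
× 0.098 J/(L·cmH2O) → 0.2547 J.

0.25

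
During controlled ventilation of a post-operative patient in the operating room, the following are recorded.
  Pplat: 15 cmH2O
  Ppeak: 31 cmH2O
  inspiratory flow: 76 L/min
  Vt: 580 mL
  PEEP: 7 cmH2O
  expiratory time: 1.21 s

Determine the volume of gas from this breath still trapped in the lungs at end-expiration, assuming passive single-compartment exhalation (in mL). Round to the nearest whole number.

155

Flow: 76 L/min ÷ 60 = 1.2667 L/s.
R = (PIP − Pplat)/V̇ = (31 − 15) / 1.2667 = 16.0/1.2667 = 12.631 cmH2O·s/L.
C = Vt/(Pplat − PEEP) = 580.0 / (15 − 7) = 580.0/8.0 = 72.5 mL/cmH2O.
τ = R × C = 12.631 × 0.0725 L/cmH2O = 0.9157 s.
Fraction remaining = e^(−Te/τ) = e^(−1.21/0.9157) = 0.2668.
Trapped volume = 580.0 × 0.2668 = 154.74 mL.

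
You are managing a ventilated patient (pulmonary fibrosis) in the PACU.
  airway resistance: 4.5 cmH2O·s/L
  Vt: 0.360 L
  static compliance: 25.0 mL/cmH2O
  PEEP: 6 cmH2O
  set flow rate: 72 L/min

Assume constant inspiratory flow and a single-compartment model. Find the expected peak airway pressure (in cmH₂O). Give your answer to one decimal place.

Flow: 72 L/min ÷ 60 = 1.2 L/s.
Equation of motion (constant flow): PIP = Vt/C + R·V̇ + PEEP.
PIP = 360/25.0 + 4.5×1.2 + 6 = 14.4 + 5.4 + 6 = 25.8 cmH2O.

25.8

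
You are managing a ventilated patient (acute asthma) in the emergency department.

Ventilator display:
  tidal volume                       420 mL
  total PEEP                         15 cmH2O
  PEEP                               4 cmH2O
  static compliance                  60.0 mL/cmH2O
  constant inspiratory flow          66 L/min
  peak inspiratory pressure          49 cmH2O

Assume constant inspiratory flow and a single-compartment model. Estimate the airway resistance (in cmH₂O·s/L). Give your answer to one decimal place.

24.5

Flow: 66 L/min ÷ 60 = 1.1 L/s.
Total PEEP = 15 cmH2O (set 4 + intrinsic 11); this is the baseline alveolar pressure.
Equation of motion (constant flow): PIP = Vt/C + R·V̇ + PEEP.
R·V̇ = PIP − Vt/C − PEEP = 49 − 420/60.0 − 15 = 49 − 7.0 − 15 = 27.0 cmH2O.
R = 27.0 / 1.1 = 24.545 cmH2O·s/L.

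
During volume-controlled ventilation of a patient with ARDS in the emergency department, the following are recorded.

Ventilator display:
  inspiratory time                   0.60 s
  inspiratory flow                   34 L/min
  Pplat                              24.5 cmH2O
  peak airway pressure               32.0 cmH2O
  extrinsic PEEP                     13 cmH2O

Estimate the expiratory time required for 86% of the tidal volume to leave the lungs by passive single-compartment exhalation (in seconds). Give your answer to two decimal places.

0.77

Flow: 34 L/min ÷ 60 = 0.5667 L/s.
Vt = flow × Ti = 0.5667 L/s × 0.60 s × 1000 mL/L = 340.02 mL.
R = (PIP − Pplat)/V̇ = (32.0 − 24.5) / 0.5667 = 7.5/0.5667 = 13.235 cmH2O·s/L.
C = Vt/(Pplat − PEEP) = 340.02 / (24.5 − 13) = 340.02/11.5 = 29.567 mL/cmH2O.
τ = R × C = 13.235 × 0.02957 L/cmH2O = 0.3914 s.
t = −τ·ln(1 − 0.86) = −0.3914·ln(0.14) = 0.7695 s.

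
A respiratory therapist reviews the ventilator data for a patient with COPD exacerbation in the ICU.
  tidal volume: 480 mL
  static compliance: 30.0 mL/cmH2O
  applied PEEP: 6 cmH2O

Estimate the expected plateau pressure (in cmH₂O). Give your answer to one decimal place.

22.0

Pplat = PEEP + Vt / Cstat = 6 + 480 / 30.0 = 6 + 16.0 = 22.0 cmH2O.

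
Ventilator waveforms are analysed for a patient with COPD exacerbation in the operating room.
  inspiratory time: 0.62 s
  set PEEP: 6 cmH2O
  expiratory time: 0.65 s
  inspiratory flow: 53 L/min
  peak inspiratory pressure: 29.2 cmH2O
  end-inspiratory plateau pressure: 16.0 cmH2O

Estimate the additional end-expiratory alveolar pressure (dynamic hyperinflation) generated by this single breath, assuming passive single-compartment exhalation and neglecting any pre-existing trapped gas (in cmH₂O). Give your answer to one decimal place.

Flow: 53 L/min ÷ 60 = 0.8833 L/s.
Vt = flow × Ti = 0.8833 L/s × 0.62 s × 1000 mL/L = 547.65 mL.
R = (PIP − Pplat)/V̇ = (29.2 − 16.0) / 0.8833 = 13.2/0.8833 = 14.944 cmH2O·s/L.
C = Vt/(Pplat − PEEP) = 547.65 / (16.0 − 6) = 547.65/10.0 = 54.765 mL/cmH2O.
τ = R × C = 14.944 × 0.05477 L/cmH2O = 0.8185 s.
Fraction remaining = e^(−Te/τ) = e^(−0.65/0.8185) = 0.452; trapped volume = 547.65 × 0.452 = 247.54 mL.
Additional alveolar pressure from trapping ≈ V_trapped / C = 247.54 / 54.765 = 4.52 cmH2O.

4.5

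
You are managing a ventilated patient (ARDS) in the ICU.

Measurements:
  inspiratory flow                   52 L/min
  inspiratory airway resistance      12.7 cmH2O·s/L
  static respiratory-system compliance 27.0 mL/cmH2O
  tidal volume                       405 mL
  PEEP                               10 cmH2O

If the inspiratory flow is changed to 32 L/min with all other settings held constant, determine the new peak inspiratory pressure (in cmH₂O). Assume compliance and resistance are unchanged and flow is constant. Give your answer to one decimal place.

Flow: 52 L/min ÷ 60 = 0.8667 L/s.
New flow: 32 L/min ÷ 60 = 0.5333 L/s.
PIP = Vt/C + R·V̇ + PEEP (constant-flow equation of motion).
Only the resistive term changes: ΔPIP = R × ΔV̇ = 12.7 × (0.5333 − 0.8667) = 12.7 × -0.3334 = -4.234 cmH2O.
Original PIP = 405/27.0 + 12.7×0.8667 + 10 = 36.007 cmH2O; new PIP = 36.007 + (-4.234) = 31.773 cmH2O.

31.8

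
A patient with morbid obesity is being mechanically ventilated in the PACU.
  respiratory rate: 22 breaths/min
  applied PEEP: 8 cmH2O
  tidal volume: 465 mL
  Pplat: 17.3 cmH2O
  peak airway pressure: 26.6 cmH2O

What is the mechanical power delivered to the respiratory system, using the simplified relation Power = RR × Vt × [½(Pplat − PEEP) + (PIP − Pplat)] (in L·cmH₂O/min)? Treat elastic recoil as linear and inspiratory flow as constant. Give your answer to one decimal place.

142.7

Per-breath work = Vt × [½(Pplat−PEEP) + (PIP−Pplat)] = 0.465 × [0.5×9.3 + 9.3] = 0.465 × 13.95 = 6.487 L·cmH2O.
Power = 22 × 6.487 = 142.71 L·cmH2O/min.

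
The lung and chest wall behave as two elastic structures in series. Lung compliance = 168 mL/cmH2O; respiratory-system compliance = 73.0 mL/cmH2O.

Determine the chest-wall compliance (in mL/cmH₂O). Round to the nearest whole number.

129

1/Ccw = 1/Crs − 1/CL.
1/Ccw = 1/73.0 − 1/168 = 0.007746.
Ccw = 129.1 mL/cmH2O.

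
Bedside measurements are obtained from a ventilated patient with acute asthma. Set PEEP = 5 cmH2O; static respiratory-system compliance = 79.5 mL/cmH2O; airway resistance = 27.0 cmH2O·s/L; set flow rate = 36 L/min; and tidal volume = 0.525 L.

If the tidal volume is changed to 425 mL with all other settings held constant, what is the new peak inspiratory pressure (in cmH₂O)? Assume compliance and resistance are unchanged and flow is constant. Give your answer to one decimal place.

26.5

Flow: 36 L/min ÷ 60 = 0.6 L/s.
PIP = Vt/C + R·V̇ + PEEP (constant-flow equation of motion).
Only the elastic term changes: ΔPIP = ΔVt / C = (425 − 525) / 79.5 = -1.258 cmH2O.
Original PIP = 525/79.5 + 27.0×0.6 + 5 = 27.804 cmH2O; new PIP = 27.804 + (-1.258) = 26.546 cmH2O.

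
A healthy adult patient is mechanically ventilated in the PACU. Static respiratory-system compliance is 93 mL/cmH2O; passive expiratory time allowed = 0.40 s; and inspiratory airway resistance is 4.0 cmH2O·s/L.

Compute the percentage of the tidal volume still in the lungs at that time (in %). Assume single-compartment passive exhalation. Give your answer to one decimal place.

τ = R × C = 4.0 × 93 mL/cmH2O = 4.0 × 0.093 L/cmH2O = 0.372 s.
Passive exhalation: V(t)/V₀ = e^(−t/τ) = e^(−0.40/0.372) = 0.3412.
Fraction remaining = 0.3412 → 34.12%.

34.1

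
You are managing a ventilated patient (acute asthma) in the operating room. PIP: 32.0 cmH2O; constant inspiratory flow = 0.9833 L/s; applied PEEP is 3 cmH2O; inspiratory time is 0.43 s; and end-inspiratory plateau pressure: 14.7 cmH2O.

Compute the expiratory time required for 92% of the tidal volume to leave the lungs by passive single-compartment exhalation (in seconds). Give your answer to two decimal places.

Vt = flow × Ti = 0.9833 L/s × 0.43 s × 1000 mL/L = 422.82 mL.
R = (PIP − Pplat)/V̇ = (32.0 − 14.7) / 0.9833 = 17.3/0.9833 = 17.594 cmH2O·s/L.
C = Vt/(Pplat − PEEP) = 422.82 / (14.7 − 3) = 422.82/11.7 = 36.138 mL/cmH2O.
τ = R × C = 17.594 × 0.03614 L/cmH2O = 0.6358 s.
t = −τ·ln(1 − 0.92) = −0.6358·ln(0.08) = 1.606 s.

1.61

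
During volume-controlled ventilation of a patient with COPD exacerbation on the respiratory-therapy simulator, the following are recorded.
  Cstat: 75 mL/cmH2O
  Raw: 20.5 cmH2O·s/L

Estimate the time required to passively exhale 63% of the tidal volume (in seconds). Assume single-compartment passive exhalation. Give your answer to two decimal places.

1.53

τ = R × C = 20.5 × 75 mL/cmH2O = 20.5 × 0.075 L/cmH2O = 1.538 s.
Exhaled fraction f = 1 − e^(−t/τ) → t = −τ·ln(1 − f) = −1.538·ln(0.37) = 1.529 s.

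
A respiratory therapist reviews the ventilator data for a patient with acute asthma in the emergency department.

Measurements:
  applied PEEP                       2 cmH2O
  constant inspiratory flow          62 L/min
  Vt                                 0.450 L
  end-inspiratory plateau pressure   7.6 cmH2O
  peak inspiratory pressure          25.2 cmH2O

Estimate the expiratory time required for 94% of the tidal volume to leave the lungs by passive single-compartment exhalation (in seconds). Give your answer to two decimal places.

Flow: 62 L/min ÷ 60 = 1.0333 L/s.
R = (PIP − Pplat)/V̇ = (25.2 − 7.6) / 1.0333 = 17.6/1.0333 = 17.033 cmH2O·s/L.
C = Vt/(Pplat − PEEP) = 450.0 / (7.6 − 2) = 450.0/5.6 = 80.357 mL/cmH2O.
τ = R × C = 17.033 × 0.08036 L/cmH2O = 1.369 s.
t = −τ·ln(1 − 0.94) = −1.369·ln(0.06) = 3.852 s.

3.85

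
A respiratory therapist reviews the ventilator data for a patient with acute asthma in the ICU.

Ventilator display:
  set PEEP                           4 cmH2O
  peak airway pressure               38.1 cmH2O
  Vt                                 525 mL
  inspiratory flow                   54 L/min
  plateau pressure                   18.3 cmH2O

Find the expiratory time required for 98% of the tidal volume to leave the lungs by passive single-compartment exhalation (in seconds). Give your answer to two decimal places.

Flow: 54 L/min ÷ 60 = 0.9 L/s.
R = (PIP − Pplat)/V̇ = (38.1 − 18.3) / 0.9 = 19.8/0.9 = 22.0 cmH2O·s/L.
C = Vt/(Pplat − PEEP) = 525.0 / (18.3 − 4) = 525.0/14.3 = 36.713 mL/cmH2O.
τ = R × C = 22.0 × 0.03671 L/cmH2O = 0.8076 s.
t = −τ·ln(1 − 0.98) = −0.8076·ln(0.02) = 3.159 s.

3.16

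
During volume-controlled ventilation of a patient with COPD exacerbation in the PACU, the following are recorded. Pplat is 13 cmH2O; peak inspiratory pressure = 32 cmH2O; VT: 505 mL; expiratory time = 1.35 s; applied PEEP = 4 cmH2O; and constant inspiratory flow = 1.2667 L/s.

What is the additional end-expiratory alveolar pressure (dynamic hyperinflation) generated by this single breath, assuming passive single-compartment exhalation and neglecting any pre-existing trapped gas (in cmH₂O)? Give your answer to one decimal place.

1.8

R = (PIP − Pplat)/V̇ = (32 − 13) / 1.2667 = 19.0/1.2667 = 15.0 cmH2O·s/L.
C = Vt/(Pplat − PEEP) = 505.0 / (13 − 4) = 505.0/9.0 = 56.111 mL/cmH2O.
τ = R × C = 15.0 × 0.05611 L/cmH2O = 0.8417 s.
Fraction remaining = e^(−Te/τ) = e^(−1.35/0.8417) = 0.2011; trapped volume = 505.0 × 0.2011 = 101.56 mL.
Additional alveolar pressure from trapping ≈ V_trapped / C = 101.56 / 56.111 = 1.81 cmH2O.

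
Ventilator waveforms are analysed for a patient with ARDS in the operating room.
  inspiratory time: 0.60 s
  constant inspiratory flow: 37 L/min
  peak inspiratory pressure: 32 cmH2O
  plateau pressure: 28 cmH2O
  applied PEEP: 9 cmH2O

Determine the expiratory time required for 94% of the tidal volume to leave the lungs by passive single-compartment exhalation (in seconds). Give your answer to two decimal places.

Flow: 37 L/min ÷ 60 = 0.6167 L/s.
Vt = flow × Ti = 0.6167 L/s × 0.60 s × 1000 mL/L = 370.02 mL.
R = (PIP − Pplat)/V̇ = (32 − 28) / 0.6167 = 4.0/0.6167 = 6.486 cmH2O·s/L.
C = Vt/(Pplat − PEEP) = 370.02 / (28 − 9) = 370.02/19.0 = 19.475 mL/cmH2O.
τ = R × C = 6.486 × 0.01948 L/cmH2O = 0.1263 s.
t = −τ·ln(1 − 0.94) = −0.1263·ln(0.06) = 0.3553 s.

0.36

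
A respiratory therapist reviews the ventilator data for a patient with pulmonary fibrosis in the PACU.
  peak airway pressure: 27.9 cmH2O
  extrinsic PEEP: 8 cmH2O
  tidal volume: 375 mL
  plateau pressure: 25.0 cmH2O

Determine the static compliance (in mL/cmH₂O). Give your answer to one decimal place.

22.1

Cstat = Vt / (Pplat − PEEP) = 375 / (25.0 − 8) = 375 / 17.0 = 22.059 mL/cmH2O.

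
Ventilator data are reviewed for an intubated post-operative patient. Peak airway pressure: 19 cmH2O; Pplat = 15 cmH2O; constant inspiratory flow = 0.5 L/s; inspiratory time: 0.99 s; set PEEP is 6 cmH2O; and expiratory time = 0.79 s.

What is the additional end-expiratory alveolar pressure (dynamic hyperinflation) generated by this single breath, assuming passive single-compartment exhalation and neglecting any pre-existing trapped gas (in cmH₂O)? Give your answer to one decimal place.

1.5

Vt = flow × Ti = 0.5 L/s × 0.99 s × 1000 mL/L = 495.0 mL.
R = (PIP − Pplat)/V̇ = (19 − 15) / 0.5 = 4.0/0.5 = 8.0 cmH2O·s/L.
C = Vt/(Pplat − PEEP) = 495.0 / (15 − 6) = 495.0/9.0 = 55.0 mL/cmH2O.
τ = R × C = 8.0 × 0.055 L/cmH2O = 0.44 s.
Fraction remaining = e^(−Te/τ) = e^(−0.79/0.44) = 0.1661; trapped volume = 495.0 × 0.1661 = 82.22 mL.
Additional alveolar pressure from trapping ≈ V_trapped / C = 82.22 / 55.0 = 1.495 cmH2O.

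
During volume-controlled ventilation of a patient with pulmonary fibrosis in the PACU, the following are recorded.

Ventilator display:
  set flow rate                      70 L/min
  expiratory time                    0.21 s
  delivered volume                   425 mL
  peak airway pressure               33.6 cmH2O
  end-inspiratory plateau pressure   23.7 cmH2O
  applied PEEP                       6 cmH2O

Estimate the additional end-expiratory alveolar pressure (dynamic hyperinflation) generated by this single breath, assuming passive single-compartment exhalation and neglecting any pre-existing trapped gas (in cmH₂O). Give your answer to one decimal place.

6.3

Flow: 70 L/min ÷ 60 = 1.1667 L/s.
R = (PIP − Pplat)/V̇ = (33.6 − 23.7) / 1.1667 = 9.9/1.1667 = 8.485 cmH2O·s/L.
C = Vt/(Pplat − PEEP) = 425.0 / (23.7 − 6) = 425.0/17.7 = 24.011 mL/cmH2O.
τ = R × C = 8.485 × 0.02401 L/cmH2O = 0.2037 s.
Fraction remaining = e^(−Te/τ) = e^(−0.21/0.2037) = 0.3567; trapped volume = 425.0 × 0.3567 = 151.6 mL.
Additional alveolar pressure from trapping ≈ V_trapped / C = 151.6 / 24.011 = 6.314 cmH2O.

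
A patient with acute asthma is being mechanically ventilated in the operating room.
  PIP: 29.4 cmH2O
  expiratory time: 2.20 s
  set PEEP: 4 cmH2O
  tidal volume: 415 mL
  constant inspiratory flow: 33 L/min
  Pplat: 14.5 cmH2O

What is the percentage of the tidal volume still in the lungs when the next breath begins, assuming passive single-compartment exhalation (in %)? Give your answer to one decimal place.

Flow: 33 L/min ÷ 60 = 0.55 L/s.
R = (PIP − Pplat)/V̇ = (29.4 − 14.5) / 0.55 = 14.9/0.55 = 27.091 cmH2O·s/L.
C = Vt/(Pplat − PEEP) = 415.0 / (14.5 − 4) = 415.0/10.5 = 39.524 mL/cmH2O.
τ = R × C = 27.091 × 0.03952 L/cmH2O = 1.071 s.
Fraction remaining at end-expiration = e^(−Te/τ) = e^(−2.20/1.071) = 0.1282 → 12.82%.

12.8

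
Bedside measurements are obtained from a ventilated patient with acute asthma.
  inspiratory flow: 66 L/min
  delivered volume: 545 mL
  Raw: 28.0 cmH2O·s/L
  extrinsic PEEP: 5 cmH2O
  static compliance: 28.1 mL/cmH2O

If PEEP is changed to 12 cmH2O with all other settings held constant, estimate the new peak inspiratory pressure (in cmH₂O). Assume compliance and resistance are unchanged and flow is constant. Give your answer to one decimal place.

62.2

Flow: 66 L/min ÷ 60 = 1.1 L/s.
PIP = Vt/C + R·V̇ + PEEP (constant-flow equation of motion).
Only the baseline term changes: ΔPIP = ΔPEEP = 12 − 5 = 7.0 cmH2O.
Original PIP = 545/28.1 + 28.0×1.1 + 5 = 55.195 cmH2O; new PIP = 55.195 + (7.0) = 62.195 cmH2O.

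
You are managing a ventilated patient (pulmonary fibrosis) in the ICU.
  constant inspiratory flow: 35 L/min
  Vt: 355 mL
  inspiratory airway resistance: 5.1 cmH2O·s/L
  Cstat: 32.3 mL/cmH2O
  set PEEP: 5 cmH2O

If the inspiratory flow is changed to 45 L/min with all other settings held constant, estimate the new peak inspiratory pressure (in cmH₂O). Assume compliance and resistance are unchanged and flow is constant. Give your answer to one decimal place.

Flow: 35 L/min ÷ 60 = 0.5833 L/s.
New flow: 45 L/min ÷ 60 = 0.75 L/s.
PIP = Vt/C + R·V̇ + PEEP (constant-flow equation of motion).
Only the resistive term changes: ΔPIP = R × ΔV̇ = 5.1 × (0.75 − 0.5833) = 5.1 × 0.1667 = 0.8502 cmH2O.
Original PIP = 355/32.3 + 5.1×0.5833 + 5 = 18.966 cmH2O; new PIP = 18.966 + (0.8502) = 19.816 cmH2O.

19.8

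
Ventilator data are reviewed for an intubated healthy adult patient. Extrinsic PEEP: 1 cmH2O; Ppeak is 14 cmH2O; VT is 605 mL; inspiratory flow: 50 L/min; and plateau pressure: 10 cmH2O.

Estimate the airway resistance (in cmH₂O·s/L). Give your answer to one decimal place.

4.8

Flow: 50 L/min ÷ 60 = 0.8333 L/s.
Raw = (PIP − Pplat) / flow = (14 − 10) / 0.8333 = 4.0 / 0.8333 = 4.8 cmH2O·s/L.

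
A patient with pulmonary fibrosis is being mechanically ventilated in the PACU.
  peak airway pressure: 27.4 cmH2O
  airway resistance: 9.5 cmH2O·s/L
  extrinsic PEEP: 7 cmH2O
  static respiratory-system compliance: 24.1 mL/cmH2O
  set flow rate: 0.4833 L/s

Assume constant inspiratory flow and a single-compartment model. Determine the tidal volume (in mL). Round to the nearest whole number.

Equation of motion (constant flow): PIP = Vt/C + R·V̇ + PEEP.
Vt/C = PIP − R·V̇ − PEEP = 27.4 − 4.591 − 7 = 15.809 cmH2O.
Vt = C × 15.809 = 24.1 × 15.809 = 381.0 mL.

381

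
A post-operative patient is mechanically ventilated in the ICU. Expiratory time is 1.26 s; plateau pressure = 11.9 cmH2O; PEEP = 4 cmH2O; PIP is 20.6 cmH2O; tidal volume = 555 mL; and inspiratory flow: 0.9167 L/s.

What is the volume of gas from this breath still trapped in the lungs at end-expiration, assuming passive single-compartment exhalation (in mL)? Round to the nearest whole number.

R = (PIP − Pplat)/V̇ = (20.6 − 11.9) / 0.9167 = 8.7/0.9167 = 9.491 cmH2O·s/L.
C = Vt/(Pplat − PEEP) = 555.0 / (11.9 − 4) = 555.0/7.9 = 70.253 mL/cmH2O.
τ = R × C = 9.491 × 0.07025 L/cmH2O = 0.6667 s.
Fraction remaining = e^(−Te/τ) = e^(−1.26/0.6667) = 0.1511.
Trapped volume = 555.0 × 0.1511 = 83.861 mL.

84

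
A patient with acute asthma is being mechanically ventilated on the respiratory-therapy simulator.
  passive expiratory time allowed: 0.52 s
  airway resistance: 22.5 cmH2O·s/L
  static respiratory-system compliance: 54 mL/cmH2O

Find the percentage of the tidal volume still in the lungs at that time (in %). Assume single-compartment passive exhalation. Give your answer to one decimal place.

65.2

τ = R × C = 22.5 × 54 mL/cmH2O = 22.5 × 0.054 L/cmH2O = 1.215 s.
Passive exhalation: V(t)/V₀ = e^(−t/τ) = e^(−0.52/1.215) = 0.6518.
Fraction remaining = 0.6518 → 65.18%.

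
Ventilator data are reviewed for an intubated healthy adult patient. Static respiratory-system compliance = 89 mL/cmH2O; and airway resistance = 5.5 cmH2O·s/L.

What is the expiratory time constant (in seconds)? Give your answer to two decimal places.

τ = R × C = 5.5 × 89 mL/cmH2O = 5.5 × 0.089 L/cmH2O = 0.4895 s.

0.49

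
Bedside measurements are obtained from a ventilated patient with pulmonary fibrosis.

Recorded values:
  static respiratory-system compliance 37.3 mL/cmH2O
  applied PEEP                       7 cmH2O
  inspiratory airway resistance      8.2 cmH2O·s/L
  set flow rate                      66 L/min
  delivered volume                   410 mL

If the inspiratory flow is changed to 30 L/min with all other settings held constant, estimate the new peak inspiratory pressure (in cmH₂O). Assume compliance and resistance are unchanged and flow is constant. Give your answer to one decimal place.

Flow: 66 L/min ÷ 60 = 1.1 L/s.
New flow: 30 L/min ÷ 60 = 0.5 L/s.
PIP = Vt/C + R·V̇ + PEEP (constant-flow equation of motion).
Only the resistive term changes: ΔPIP = R × ΔV̇ = 8.2 × (0.5 − 1.1) = 8.2 × -0.6 = -4.92 cmH2O.
Original PIP = 410/37.3 + 8.2×1.1 + 7 = 27.012 cmH2O; new PIP = 27.012 + (-4.92) = 22.092 cmH2O.

22.1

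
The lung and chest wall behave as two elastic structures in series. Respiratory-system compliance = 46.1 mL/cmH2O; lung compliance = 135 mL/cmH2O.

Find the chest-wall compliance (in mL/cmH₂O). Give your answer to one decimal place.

1/Ccw = 1/Crs − 1/CL.
1/Ccw = 1/46.1 − 1/135 = 0.01428.
Ccw = 70.028 mL/cmH2O.

70.0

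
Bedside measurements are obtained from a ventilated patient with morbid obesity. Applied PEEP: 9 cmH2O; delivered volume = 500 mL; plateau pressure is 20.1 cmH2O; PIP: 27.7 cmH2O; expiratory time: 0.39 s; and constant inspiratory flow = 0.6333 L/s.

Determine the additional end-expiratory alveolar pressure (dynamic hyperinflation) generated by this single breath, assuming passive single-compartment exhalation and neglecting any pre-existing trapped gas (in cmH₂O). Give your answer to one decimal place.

5.4

R = (PIP − Pplat)/V̇ = (27.7 − 20.1) / 0.6333 = 7.6/0.6333 = 12.001 cmH2O·s/L.
C = Vt/(Pplat − PEEP) = 500.0 / (20.1 − 9) = 500.0/11.1 = 45.045 mL/cmH2O.
τ = R × C = 12.001 × 0.04505 L/cmH2O = 0.5406 s.
Fraction remaining = e^(−Te/τ) = e^(−0.39/0.5406) = 0.4861; trapped volume = 500.0 × 0.4861 = 243.05 mL.
Additional alveolar pressure from trapping ≈ V_trapped / C = 243.05 / 45.045 = 5.396 cmH2O.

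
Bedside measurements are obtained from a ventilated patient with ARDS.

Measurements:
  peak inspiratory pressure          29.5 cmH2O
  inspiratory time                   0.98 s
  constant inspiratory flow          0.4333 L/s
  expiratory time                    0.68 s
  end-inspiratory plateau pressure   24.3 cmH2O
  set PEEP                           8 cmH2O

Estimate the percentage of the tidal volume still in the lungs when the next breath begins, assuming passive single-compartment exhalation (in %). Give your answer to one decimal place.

11.4

Vt = flow × Ti = 0.4333 L/s × 0.98 s × 1000 mL/L = 424.63 mL.
R = (PIP − Pplat)/V̇ = (29.5 − 24.3) / 0.4333 = 5.2/0.4333 = 12.001 cmH2O·s/L.
C = Vt/(Pplat − PEEP) = 424.63 / (24.3 − 8) = 424.63/16.3 = 26.051 mL/cmH2O.
τ = R × C = 12.001 × 0.02605 L/cmH2O = 0.3126 s.
Fraction remaining at end-expiration = e^(−Te/τ) = e^(−0.68/0.3126) = 0.1136 → 11.36%.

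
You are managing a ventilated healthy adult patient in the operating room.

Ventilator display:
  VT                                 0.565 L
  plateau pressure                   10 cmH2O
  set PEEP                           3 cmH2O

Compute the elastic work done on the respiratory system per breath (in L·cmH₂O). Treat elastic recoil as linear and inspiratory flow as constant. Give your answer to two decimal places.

1.98

Elastic work ≈ ½ × (Pplat − PEEP) × Vt = 0.5 × (10 − 3) × 0.565 L = 0.5 × 7.0 × 0.565 = 1.978 L·cmH2O.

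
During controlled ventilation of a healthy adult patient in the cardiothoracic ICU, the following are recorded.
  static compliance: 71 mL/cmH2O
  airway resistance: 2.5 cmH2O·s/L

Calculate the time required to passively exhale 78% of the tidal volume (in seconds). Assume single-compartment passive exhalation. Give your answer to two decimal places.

0.27

τ = R × C = 2.5 × 71 mL/cmH2O = 2.5 × 0.071 L/cmH2O = 0.1775 s.
Exhaled fraction f = 1 − e^(−t/τ) → t = −τ·ln(1 − f) = −0.1775·ln(0.22) = 0.2688 s.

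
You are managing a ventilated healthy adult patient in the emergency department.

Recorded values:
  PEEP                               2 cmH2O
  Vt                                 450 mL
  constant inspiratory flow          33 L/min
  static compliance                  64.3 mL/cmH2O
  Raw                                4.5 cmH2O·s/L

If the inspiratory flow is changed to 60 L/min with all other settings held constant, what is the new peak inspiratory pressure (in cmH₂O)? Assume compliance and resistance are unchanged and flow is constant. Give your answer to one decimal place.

13.5

Flow: 33 L/min ÷ 60 = 0.55 L/s.
New flow: 60 L/min ÷ 60 = 1 L/s.
PIP = Vt/C + R·V̇ + PEEP (constant-flow equation of motion).
Only the resistive term changes: ΔPIP = R × ΔV̇ = 4.5 × (1 − 0.55) = 4.5 × 0.45 = 2.025 cmH2O.
Original PIP = 450/64.3 + 4.5×0.55 + 2 = 11.473 cmH2O; new PIP = 11.473 + (2.025) = 13.498 cmH2O.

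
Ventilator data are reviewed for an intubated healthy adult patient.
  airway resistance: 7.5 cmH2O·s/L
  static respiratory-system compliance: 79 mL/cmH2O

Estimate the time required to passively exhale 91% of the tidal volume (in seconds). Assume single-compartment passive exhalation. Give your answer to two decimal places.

τ = R × C = 7.5 × 79 mL/cmH2O = 7.5 × 0.079 L/cmH2O = 0.5925 s.
Exhaled fraction f = 1 − e^(−t/τ) → t = −τ·ln(1 − f) = −0.5925·ln(0.09) = 1.427 s.

1.43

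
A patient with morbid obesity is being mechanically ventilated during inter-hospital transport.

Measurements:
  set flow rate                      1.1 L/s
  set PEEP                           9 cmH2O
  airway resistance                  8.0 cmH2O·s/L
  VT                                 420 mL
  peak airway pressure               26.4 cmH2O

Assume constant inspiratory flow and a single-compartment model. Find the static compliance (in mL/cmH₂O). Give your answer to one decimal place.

48.8

Equation of motion (constant flow): PIP = Vt/C + R·V̇ + PEEP.
Vt/C = PIP − R·V̇ − PEEP = 26.4 − 8.0×1.1 − 9 = 26.4 − 8.8 − 9 = 8.6 cmH2O.
C = Vt / 8.6 = 420 / 8.6 = 48.837 mL/cmH2O.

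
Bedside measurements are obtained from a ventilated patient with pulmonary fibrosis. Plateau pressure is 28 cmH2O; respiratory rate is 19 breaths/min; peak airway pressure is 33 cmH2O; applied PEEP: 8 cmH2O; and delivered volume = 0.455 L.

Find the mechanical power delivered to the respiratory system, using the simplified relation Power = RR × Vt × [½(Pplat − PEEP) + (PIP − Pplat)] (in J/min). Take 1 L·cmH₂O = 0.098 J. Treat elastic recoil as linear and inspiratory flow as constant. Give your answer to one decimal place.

12.7

Per-breath work = Vt × [½(Pplat−PEEP) + (PIP−Pplat)] = 0.455 × [0.5×20.0 + 5.0] = 0.455 × 15.0 = 6.825 L·cmH2O.
Power = 19 × 6.825 = 129.68 L·cmH2O/min.
× 0.098 J/(L·cmH2O) → 12.709 J/min.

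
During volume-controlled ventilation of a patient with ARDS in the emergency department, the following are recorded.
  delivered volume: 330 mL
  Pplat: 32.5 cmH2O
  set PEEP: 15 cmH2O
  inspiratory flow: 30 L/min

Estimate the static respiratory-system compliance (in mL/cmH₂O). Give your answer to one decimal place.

Cstat = Vt / (Pplat − PEEP) = 330 / (32.5 − 15) = 330 / 17.5 = 18.857 mL/cmH2O.

18.9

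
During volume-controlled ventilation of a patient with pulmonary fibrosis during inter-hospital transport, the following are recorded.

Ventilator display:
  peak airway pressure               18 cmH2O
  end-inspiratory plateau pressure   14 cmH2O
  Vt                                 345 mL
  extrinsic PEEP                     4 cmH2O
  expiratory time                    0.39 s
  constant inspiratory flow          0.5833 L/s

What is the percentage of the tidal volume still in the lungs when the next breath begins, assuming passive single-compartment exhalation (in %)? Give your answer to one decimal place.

19.2

R = (PIP − Pplat)/V̇ = (18 − 14) / 0.5833 = 4.0/0.5833 = 6.858 cmH2O·s/L.
C = Vt/(Pplat − PEEP) = 345.0 / (14 − 4) = 345.0/10.0 = 34.5 mL/cmH2O.
τ = R × C = 6.858 × 0.0345 L/cmH2O = 0.2366 s.
Fraction remaining at end-expiration = e^(−Te/τ) = e^(−0.39/0.2366) = 0.1924 → 19.24%.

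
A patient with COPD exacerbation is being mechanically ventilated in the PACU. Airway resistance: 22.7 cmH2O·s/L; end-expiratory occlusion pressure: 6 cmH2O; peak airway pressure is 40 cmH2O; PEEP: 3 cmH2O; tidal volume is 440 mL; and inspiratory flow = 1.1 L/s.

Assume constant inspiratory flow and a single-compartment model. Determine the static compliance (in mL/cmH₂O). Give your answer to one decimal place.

Total PEEP = 6 cmH2O (set 3 + intrinsic 3); this is the baseline alveolar pressure.
Equation of motion (constant flow): PIP = Vt/C + R·V̇ + PEEP.
Vt/C = PIP − R·V̇ − PEEP = 40 − 22.7×1.1 − 6 = 40 − 24.97 − 6 = 9.03 cmH2O.
C = Vt / 9.03 = 440 / 9.03 = 48.726 mL/cmH2O.

48.7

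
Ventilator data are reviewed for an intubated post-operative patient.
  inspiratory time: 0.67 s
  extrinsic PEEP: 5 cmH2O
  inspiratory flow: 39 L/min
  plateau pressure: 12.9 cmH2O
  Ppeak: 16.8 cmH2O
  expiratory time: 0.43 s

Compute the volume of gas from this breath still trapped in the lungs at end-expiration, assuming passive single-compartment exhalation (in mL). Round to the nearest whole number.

119

Flow: 39 L/min ÷ 60 = 0.65 L/s.
Vt = flow × Ti = 0.65 L/s × 0.67 s × 1000 mL/L = 435.5 mL.
R = (PIP − Pplat)/V̇ = (16.8 − 12.9) / 0.65 = 3.9/0.65 = 6.0 cmH2O·s/L.
C = Vt/(Pplat − PEEP) = 435.5 / (12.9 − 5) = 435.5/7.9 = 55.127 mL/cmH2O.
τ = R × C = 6.0 × 0.05513 L/cmH2O = 0.3308 s.
Fraction remaining = e^(−Te/τ) = e^(−0.43/0.3308) = 0.2726.
Trapped volume = 435.5 × 0.2726 = 118.72 mL.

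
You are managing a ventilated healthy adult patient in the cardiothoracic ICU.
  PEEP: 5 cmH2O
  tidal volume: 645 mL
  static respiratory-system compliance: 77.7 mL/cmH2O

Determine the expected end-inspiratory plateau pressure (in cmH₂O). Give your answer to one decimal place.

Pplat = PEEP + Vt / Cstat = 5 + 645 / 77.7 = 5 + 8.301 = 13.301 cmH2O.

13.3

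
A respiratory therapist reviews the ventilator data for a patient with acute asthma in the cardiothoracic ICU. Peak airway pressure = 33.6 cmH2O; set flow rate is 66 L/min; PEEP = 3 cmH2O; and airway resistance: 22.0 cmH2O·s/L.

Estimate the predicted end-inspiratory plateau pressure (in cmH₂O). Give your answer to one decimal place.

Flow: 66 L/min ÷ 60 = 1.1 L/s.
Pplat = PIP − Raw × flow = 33.6 − 22.0 × 1.1 = 33.6 − 24.2 = 9.4 cmH2O.

9.4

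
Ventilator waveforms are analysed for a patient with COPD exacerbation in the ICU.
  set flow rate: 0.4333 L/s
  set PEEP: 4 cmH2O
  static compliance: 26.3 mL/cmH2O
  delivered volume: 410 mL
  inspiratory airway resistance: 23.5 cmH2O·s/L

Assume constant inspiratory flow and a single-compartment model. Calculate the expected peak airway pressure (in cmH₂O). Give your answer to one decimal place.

Equation of motion (constant flow): PIP = Vt/C + R·V̇ + PEEP.
PIP = 410/26.3 + 23.5×0.4333 + 4 = 15.589 + 10.183 + 4 = 29.772 cmH2O.

29.8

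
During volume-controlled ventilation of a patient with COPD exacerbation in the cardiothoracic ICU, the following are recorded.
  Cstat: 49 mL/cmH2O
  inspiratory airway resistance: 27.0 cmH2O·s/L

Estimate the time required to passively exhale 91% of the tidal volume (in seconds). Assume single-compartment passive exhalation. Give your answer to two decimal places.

τ = R × C = 27.0 × 49 mL/cmH2O = 27.0 × 0.049 L/cmH2O = 1.323 s.
Exhaled fraction f = 1 − e^(−t/τ) → t = −τ·ln(1 − f) = −1.323·ln(0.09) = 3.186 s.

3.19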